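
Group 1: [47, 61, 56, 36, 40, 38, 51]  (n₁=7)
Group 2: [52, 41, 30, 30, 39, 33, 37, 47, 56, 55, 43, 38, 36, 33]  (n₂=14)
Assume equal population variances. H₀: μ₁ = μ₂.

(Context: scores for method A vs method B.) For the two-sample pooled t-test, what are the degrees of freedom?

df = n₁ + n₂ − 2 = 7 + 14 − 2 = 19

degrees of freedom = 19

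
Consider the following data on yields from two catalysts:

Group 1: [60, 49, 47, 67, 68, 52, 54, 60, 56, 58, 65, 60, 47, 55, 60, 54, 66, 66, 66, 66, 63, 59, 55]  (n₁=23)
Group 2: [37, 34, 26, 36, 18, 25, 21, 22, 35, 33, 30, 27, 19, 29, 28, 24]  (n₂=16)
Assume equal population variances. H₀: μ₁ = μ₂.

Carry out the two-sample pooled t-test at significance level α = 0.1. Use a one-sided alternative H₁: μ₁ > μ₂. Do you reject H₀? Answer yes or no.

reject H₀: yes

x̄₁=58.826, s₁=6.485, n₁=23
x̄₂=27.750, s₂=6.083, n₂=16
s_p² = [22·6.485² + 15·6.083²]/37 = 40.0082
SE = √(s_p²·(1/23+1/16)) = 2.0591
t = (58.826−27.750)/2.0591 = 15.0919
df = 37
p-value (one-sided, H₁ greater) = 0.00000
At α=0.1: p < α → reject H₀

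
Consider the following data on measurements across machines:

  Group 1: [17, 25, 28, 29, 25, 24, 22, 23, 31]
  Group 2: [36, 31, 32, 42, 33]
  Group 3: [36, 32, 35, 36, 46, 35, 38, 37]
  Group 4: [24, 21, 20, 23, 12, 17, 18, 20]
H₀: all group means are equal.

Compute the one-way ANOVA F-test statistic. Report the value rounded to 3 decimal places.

Group means [24.89, 34.80, 36.88, 19.38], grand mean 28.267
SSB = Σnᵢ(x̄ᵢ−x̄)² = 1541.428; SSW = ΣΣ(x−x̄ᵢ)² = 434.439
MSB = 1541.428/3 = 513.8093; MSW = 434.439/26 = 16.7092
F = MSB/MSW = 30.7501
df = (3, 26)

test statistic = 30.750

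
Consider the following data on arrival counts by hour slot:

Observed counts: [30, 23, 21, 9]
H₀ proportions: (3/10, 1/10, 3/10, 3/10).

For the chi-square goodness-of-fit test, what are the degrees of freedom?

df = k − 1 = 4 − 1 = 3

degrees of freedom = 3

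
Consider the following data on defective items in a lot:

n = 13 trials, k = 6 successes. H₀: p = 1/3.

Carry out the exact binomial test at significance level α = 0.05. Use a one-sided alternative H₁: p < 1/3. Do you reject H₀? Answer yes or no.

Exact binomial: n=13, k=6, p₀=1/3=0.3333
P(X≤6) from Σ C(n,i)·p₀^i·(1−p₀)^(n−i)
p-value (one-sided, H₁ less) = 0.89646
At α=0.05: p ≥ α → fail to reject H₀

reject H₀: no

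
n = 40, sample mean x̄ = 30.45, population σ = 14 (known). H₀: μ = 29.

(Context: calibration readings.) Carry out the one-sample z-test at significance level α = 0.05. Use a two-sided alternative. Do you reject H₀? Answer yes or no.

SE = σ/√n = 14/√40 = 2.2136
z = (x̄−μ₀)/SE = (30.45−29)/2.2136 = 0.6550
p-value (two-sided) = 0.51244
At α=0.05: p ≥ α → fail to reject H₀

reject H₀: no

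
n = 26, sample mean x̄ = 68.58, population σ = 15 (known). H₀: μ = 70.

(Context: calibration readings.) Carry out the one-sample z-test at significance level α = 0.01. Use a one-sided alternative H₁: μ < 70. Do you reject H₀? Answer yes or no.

reject H₀: no

SE = σ/√n = 15/√26 = 2.9417
z = (x̄−μ₀)/SE = (68.58−70)/2.9417 = -0.4827
p-value (one-sided, H₁ less) = 0.31465
At α=0.01: p ≥ α → fail to reject H₀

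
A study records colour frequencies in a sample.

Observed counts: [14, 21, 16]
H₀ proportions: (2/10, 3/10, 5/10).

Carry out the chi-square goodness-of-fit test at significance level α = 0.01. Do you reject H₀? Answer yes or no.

n = 51; E_i = n·p_i = [10.20, 15.30, 25.50]
χ² = (14−10.20)²/10.20 + (21−15.30)²/15.30 + (16−25.50)²/25.50 = 7.0784
df = 2
p-value (upper-tail) = 0.02904
At α=0.01: p ≥ α → fail to reject H₀

reject H₀: no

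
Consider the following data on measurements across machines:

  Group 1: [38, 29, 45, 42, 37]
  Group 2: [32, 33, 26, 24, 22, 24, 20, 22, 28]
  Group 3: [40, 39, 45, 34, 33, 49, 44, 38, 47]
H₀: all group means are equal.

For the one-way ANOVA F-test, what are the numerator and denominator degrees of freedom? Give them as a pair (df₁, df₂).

degrees of freedom = [2, 20]

k = 3 groups, N = 23 total
df = (k−1, N−k) = (3−1, 23−3) = (2, 20)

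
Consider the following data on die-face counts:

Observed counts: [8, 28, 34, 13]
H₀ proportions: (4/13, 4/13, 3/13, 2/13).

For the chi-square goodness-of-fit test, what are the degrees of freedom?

df = k − 1 = 4 − 1 = 3

degrees of freedom = 3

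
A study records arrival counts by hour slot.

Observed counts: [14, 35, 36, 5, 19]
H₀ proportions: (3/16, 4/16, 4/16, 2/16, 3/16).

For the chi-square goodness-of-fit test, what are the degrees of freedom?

df = k − 1 = 5 − 1 = 4

degrees of freedom = 4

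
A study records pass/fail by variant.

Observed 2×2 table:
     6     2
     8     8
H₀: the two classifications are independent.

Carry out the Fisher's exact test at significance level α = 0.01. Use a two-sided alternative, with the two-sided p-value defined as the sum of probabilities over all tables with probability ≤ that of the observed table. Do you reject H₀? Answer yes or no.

Margins: r₁=8, r₂=16, c₁=14, c₂=10, n=24
p_obs = C(8,6)·C(16,8)/C(24,14); sum pmf over tables with pmf ≤ p_obs
p-value (two-sided) = 0.38754
At α=0.01: p ≥ α → fail to reject H₀

reject H₀: no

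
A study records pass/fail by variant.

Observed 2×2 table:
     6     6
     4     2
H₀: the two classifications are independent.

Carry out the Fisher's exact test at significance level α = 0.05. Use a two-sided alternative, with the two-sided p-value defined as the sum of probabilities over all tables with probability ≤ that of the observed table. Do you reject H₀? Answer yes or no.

reject H₀: no

Margins: r₁=12, r₂=6, c₁=10, c₂=8, n=18
p_obs = C(12,6)·C(6,4)/C(18,10); sum pmf over tables with pmf ≤ p_obs
p-value (two-sided) = 0.63801
At α=0.05: p ≥ α → fail to reject H₀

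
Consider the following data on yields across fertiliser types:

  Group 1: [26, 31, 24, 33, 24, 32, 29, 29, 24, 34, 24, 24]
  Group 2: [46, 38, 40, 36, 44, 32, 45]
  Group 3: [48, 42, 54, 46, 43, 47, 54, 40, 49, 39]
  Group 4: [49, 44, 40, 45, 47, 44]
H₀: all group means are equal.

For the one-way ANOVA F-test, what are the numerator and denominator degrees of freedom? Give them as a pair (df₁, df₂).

k = 4 groups, N = 35 total
df = (k−1, N−k) = (4−1, 35−4) = (3, 31)

degrees of freedom = [3, 31]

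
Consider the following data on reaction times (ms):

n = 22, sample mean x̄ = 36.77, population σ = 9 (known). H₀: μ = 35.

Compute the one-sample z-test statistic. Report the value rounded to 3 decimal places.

test statistic = 0.922

SE = σ/√n = 9/√22 = 1.9188
z = (x̄−μ₀)/SE = (36.77−35)/1.9188 = 0.9224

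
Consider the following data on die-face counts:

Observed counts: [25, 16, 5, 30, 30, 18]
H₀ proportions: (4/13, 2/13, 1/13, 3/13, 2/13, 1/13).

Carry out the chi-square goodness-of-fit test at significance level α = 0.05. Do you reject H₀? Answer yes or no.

reject H₀: yes

n = 124; E_i = n·p_i = [38.15, 19.08, 9.54, 28.62, 19.08, 9.54]
χ² = (25−38.15)²/38.15 + (16−19.08)²/19.08 + (5−9.54)²/9.54 + (30−28.62)²/28.62 + (30−19.08)²/19.08 + (18−9.54)²/9.54 = 21.0181
df = 5
p-value (upper-tail) = 0.00080
At α=0.05: p < α → reject H₀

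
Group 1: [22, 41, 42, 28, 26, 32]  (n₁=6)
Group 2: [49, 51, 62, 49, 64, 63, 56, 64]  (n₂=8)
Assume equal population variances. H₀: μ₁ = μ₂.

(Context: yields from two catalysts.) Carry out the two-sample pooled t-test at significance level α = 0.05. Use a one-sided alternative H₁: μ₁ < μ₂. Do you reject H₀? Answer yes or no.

reject H₀: yes

x̄₁=31.833, s₁=8.159, n₁=6
x̄₂=57.250, s₂=6.798, n₂=8
s_p² = [5·8.159² + 7·6.798²]/12 = 54.6944
SE = √(s_p²·(1/6+1/8)) = 3.9941
t = (31.833−57.250)/3.9941 = -6.3636
df = 12
p-value (one-sided, H₁ less) = 0.00002
At α=0.05: p < α → reject H₀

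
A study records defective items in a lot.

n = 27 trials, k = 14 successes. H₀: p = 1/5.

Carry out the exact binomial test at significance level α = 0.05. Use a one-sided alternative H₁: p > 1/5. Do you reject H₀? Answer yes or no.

Exact binomial: n=27, k=14, p₀=1/5=0.2000
P(X≥14) from Σ C(n,i)·p₀^i·(1−p₀)^(n−i)
p-value (one-sided, H₁ greater) = 0.00023
At α=0.05: p < α → reject H₀

reject H₀: yes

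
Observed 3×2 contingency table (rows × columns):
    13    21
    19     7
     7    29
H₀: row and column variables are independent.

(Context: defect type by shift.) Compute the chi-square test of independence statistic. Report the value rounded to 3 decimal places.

Row totals [34, 26, 36], col totals [39, 57], n=96
χ² = (13−13.81)²/13.81 + (21−20.19)²/20.19 + (19−10.56)²/10.56 + (7−15.44)²/15.44 + (7−14.62)²/14.62 + (29−21.38)²/21.38 = 18.1276
df = 2

test statistic = 18.128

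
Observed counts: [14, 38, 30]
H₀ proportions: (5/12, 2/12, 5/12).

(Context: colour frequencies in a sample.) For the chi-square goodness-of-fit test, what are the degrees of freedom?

df = k − 1 = 3 − 1 = 2

degrees of freedom = 2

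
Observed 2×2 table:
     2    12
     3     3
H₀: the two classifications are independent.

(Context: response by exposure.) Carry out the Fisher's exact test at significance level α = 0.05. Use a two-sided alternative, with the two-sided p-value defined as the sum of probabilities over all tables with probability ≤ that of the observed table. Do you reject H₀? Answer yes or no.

Margins: r₁=14, r₂=6, c₁=5, c₂=15, n=20
p_obs = C(14,2)·C(6,3)/C(20,5); sum pmf over tables with pmf ≤ p_obs
p-value (two-sided) = 0.13132
At α=0.05: p ≥ α → fail to reject H₀

reject H₀: no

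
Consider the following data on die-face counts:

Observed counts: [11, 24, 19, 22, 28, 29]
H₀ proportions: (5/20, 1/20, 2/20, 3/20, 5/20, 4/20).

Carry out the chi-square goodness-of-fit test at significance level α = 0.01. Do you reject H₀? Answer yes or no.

reject H₀: yes

n = 133; E_i = n·p_i = [33.25, 6.65, 13.30, 19.95, 33.25, 26.60]
χ² = (11−33.25)²/33.25 + (24−6.65)²/6.65 + (19−13.30)²/13.30 + (22−19.95)²/19.95 + (28−33.25)²/33.25 + (29−26.60)²/26.60 = 63.8546
df = 5
p-value (upper-tail) = 0.00000
At α=0.01: p < α → reject H₀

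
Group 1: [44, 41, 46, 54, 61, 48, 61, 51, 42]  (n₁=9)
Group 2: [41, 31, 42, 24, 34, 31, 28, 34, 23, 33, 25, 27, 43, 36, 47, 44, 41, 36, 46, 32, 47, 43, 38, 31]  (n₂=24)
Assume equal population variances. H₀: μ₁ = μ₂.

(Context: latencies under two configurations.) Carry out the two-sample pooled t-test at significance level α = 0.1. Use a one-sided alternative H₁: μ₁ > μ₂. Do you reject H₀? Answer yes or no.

reject H₀: yes

x̄₁=49.778, s₁=7.579, n₁=9
x̄₂=35.708, s₂=7.457, n₂=24
s_p² = [8·7.579² + 23·7.457²]/31 = 56.0811
SE = √(s_p²·(1/9+1/24)) = 2.9271
t = (49.778−35.708)/2.9271 = 4.8066
df = 31
p-value (one-sided, H₁ greater) = 0.00002
At α=0.1: p < α → reject H₀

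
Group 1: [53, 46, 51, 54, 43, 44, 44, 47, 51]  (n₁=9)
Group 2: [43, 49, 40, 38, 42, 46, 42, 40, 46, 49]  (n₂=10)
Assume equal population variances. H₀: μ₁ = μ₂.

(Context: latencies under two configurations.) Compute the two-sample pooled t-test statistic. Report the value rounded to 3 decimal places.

x̄₁=48.111, s₁=4.197, n₁=9
x̄₂=43.500, s₂=3.837, n₂=10
s_p² = [8·4.197² + 9·3.837²]/17 = 16.0817
SE = √(s_p²·(1/9+1/10)) = 1.8426
t = (48.111−43.500)/1.8426 = 2.5026
df = 17

test statistic = 2.503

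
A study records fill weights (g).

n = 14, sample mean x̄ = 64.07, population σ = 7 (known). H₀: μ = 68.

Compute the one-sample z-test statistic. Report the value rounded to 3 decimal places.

test statistic = -2.101

SE = σ/√n = 7/√14 = 1.8708
z = (x̄−μ₀)/SE = (64.07−68)/1.8708 = -2.1007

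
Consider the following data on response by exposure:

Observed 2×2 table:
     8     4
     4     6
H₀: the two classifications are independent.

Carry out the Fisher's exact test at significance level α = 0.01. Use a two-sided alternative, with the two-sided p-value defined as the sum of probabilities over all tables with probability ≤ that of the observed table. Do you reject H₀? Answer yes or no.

Margins: r₁=12, r₂=10, c₁=12, c₂=10, n=22
p_obs = C(12,8)·C(10,4)/C(22,12); sum pmf over tables with pmf ≤ p_obs
p-value (two-sided) = 0.39128
At α=0.01: p ≥ α → fail to reject H₀

reject H₀: no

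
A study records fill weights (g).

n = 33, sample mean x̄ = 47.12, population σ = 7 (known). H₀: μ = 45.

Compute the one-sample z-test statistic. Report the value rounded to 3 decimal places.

SE = σ/√n = 7/√33 = 1.2185
z = (x̄−μ₀)/SE = (47.12−45)/1.2185 = 1.7398

test statistic = 1.740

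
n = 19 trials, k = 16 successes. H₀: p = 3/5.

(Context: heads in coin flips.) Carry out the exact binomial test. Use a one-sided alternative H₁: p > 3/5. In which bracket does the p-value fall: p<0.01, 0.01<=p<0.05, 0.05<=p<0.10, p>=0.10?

Exact binomial: n=19, k=16, p₀=3/5=0.6000
P(X≥16) from Σ C(n,i)·p₀^i·(1−p₀)^(n−i)
p-value (one-sided, H₁ greater) = 0.02296
→ bracket: 0.01<=p<0.05

p-value bracket: 0.01<=p<0.05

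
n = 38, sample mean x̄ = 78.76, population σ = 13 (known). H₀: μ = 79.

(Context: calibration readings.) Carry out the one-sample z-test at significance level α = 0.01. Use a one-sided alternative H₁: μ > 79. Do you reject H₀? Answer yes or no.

reject H₀: no

SE = σ/√n = 13/√38 = 2.1089
z = (x̄−μ₀)/SE = (78.76−79)/2.1089 = -0.1138
p-value (one-sided, H₁ greater) = 0.54530
At α=0.01: p ≥ α → fail to reject H₀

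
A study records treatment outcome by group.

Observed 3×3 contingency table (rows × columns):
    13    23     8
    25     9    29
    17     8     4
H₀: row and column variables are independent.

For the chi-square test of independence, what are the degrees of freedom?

df = (r−1)(c−1) = (3−1)·(3−1) = 4

degrees of freedom = 4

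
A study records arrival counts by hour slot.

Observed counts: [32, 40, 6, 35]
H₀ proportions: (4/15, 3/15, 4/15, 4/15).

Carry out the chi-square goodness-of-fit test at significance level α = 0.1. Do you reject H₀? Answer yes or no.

reject H₀: yes

n = 113; E_i = n·p_i = [30.13, 22.60, 30.13, 30.13]
χ² = (32−30.13)²/30.13 + (40−22.60)²/22.60 + (6−30.13)²/30.13 + (35−30.13)²/30.13 = 33.6261
df = 3
p-value (upper-tail) = 0.00000
At α=0.1: p < α → reject H₀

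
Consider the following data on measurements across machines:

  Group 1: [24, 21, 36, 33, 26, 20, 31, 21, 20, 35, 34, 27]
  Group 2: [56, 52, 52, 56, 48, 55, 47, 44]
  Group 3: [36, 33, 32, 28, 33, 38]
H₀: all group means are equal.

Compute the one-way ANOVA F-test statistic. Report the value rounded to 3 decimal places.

Group means [27.33, 51.25, 33.33], grand mean 36.077
SSB = Σnᵢ(x̄ᵢ−x̄)² = 2804.346; SSW = ΣΣ(x−x̄ᵢ)² = 625.500
MSB = 2804.346/2 = 1402.1731; MSW = 625.500/23 = 27.1957
F = MSB/MSW = 51.5587
df = (2, 23)

test statistic = 51.559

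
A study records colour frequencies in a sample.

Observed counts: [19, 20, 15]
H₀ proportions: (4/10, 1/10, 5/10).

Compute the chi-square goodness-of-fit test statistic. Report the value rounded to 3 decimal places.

test statistic = 45.120

n = 54; E_i = n·p_i = [21.60, 5.40, 27.00]
χ² = (19−21.60)²/21.60 + (20−5.40)²/5.40 + (15−27.00)²/27.00 = 45.1204
df = 2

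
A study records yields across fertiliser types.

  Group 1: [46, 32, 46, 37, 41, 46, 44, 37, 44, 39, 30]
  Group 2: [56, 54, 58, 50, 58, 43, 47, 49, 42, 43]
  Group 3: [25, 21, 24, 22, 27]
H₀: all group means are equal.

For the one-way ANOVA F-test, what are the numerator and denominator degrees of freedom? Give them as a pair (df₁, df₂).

degrees of freedom = [2, 23]

k = 3 groups, N = 26 total
df = (k−1, N−k) = (3−1, 26−3) = (2, 23)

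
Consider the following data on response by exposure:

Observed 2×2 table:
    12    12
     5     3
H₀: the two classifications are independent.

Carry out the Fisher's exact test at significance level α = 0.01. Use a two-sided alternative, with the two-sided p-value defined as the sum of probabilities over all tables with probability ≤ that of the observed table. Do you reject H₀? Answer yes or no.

reject H₀: no

Margins: r₁=24, r₂=8, c₁=17, c₂=15, n=32
p_obs = C(24,12)·C(8,5)/C(32,17); sum pmf over tables with pmf ≤ p_obs
p-value (two-sided) = 0.69114
At α=0.01: p ≥ α → fail to reject H₀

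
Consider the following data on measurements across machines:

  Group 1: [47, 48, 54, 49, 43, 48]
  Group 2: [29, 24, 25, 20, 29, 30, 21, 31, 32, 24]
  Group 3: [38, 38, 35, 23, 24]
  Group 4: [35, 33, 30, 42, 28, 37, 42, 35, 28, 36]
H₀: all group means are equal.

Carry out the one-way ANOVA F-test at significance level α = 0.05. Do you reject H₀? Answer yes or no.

Group means [48.17, 26.50, 31.60, 34.60], grand mean 34.129
SSB = Σnᵢ(x̄ᵢ−x̄)² = 1798.551; SSW = ΣΣ(x−x̄ᵢ)² = 678.933
MSB = 1798.551/3 = 599.5168; MSW = 678.933/27 = 25.1457
F = MSB/MSW = 23.8417
df = (3, 27)
p-value (upper-tail) = 0.00000
At α=0.05: p < α → reject H₀

reject H₀: yes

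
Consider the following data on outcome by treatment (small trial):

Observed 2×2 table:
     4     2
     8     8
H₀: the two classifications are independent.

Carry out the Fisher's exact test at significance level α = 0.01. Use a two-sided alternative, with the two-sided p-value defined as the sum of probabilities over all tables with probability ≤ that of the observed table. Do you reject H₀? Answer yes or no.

Margins: r₁=6, r₂=16, c₁=12, c₂=10, n=22
p_obs = C(6,4)·C(16,8)/C(22,12); sum pmf over tables with pmf ≤ p_obs
p-value (two-sided) = 0.64617
At α=0.01: p ≥ α → fail to reject H₀

reject H₀: no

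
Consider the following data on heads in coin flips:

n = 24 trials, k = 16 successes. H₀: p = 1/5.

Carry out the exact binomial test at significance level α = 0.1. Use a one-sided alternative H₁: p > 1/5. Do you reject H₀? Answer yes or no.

Exact binomial: n=24, k=16, p₀=1/5=0.2000
P(X≥16) from Σ C(n,i)·p₀^i·(1−p₀)^(n−i)
p-value (one-sided, H₁ greater) = 0.00000
At α=0.1: p < α → reject H₀

reject H₀: yes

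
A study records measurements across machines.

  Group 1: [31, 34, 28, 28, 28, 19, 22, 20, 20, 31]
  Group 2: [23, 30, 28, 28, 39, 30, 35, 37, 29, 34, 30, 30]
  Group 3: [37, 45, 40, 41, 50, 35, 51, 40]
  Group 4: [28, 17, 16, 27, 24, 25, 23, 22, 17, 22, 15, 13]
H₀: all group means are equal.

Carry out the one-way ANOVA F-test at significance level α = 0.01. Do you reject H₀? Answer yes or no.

reject H₀: yes

Group means [26.10, 31.08, 42.38, 20.75], grand mean 29.095
SSB = Σnᵢ(x̄ᵢ−x̄)² = 2383.677; SSW = ΣΣ(x−x̄ᵢ)² = 985.942
MSB = 2383.677/3 = 794.5591; MSW = 985.942/38 = 25.9458
F = MSB/MSW = 30.6238
df = (3, 38)
p-value (upper-tail) = 0.00000
At α=0.01: p < α → reject H₀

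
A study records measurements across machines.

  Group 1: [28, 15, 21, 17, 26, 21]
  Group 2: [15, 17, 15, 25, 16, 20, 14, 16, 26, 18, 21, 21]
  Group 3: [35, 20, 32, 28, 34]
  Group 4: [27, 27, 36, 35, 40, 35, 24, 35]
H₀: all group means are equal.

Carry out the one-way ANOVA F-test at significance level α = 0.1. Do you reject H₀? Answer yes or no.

reject H₀: yes

Group means [21.33, 18.67, 29.80, 32.38], grand mean 24.516
SSB = Σnᵢ(x̄ᵢ−x̄)² = 1105.067; SSW = ΣΣ(x−x̄ᵢ)² = 666.675
MSB = 1105.067/3 = 368.3556; MSW = 666.675/27 = 24.6917
F = MSB/MSW = 14.9182
df = (3, 27)
p-value (upper-tail) = 0.00001
At α=0.1: p < α → reject H₀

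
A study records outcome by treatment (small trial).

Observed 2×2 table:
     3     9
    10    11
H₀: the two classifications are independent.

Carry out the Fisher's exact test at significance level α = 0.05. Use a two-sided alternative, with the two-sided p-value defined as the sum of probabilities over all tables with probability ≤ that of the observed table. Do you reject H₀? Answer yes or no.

reject H₀: no

Margins: r₁=12, r₂=21, c₁=13, c₂=20, n=33
p_obs = C(12,3)·C(21,10)/C(33,13); sum pmf over tables with pmf ≤ p_obs
p-value (two-sided) = 0.27752
At α=0.05: p ≥ α → fail to reject H₀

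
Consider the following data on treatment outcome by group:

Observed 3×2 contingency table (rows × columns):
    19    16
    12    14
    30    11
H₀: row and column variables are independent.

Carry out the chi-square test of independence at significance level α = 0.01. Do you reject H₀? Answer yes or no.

reject H₀: no

Row totals [35, 26, 41], col totals [61, 41], n=102
χ² = (19−20.93)²/20.93 + (16−14.07)²/14.07 + (12−15.55)²/15.55 + (14−10.45)²/10.45 + (30−24.52)²/24.52 + (11−16.48)²/16.48 = 5.5060
df = 2
p-value (upper-tail) = 0.06374
At α=0.01: p ≥ α → fail to reject H₀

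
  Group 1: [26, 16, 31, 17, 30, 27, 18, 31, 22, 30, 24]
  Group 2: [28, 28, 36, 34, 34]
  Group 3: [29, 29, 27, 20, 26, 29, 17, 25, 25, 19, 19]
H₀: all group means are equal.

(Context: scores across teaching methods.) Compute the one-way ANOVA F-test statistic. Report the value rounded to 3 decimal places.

Group means [24.73, 32.00, 24.09], grand mean 25.815
SSB = Σnᵢ(x̄ᵢ−x̄)² = 236.983; SSW = ΣΣ(x−x̄ᵢ)² = 591.091
MSB = 236.983/2 = 118.4916; MSW = 591.091/24 = 24.6288
F = MSB/MSW = 4.8111
df = (2, 24)

test statistic = 4.811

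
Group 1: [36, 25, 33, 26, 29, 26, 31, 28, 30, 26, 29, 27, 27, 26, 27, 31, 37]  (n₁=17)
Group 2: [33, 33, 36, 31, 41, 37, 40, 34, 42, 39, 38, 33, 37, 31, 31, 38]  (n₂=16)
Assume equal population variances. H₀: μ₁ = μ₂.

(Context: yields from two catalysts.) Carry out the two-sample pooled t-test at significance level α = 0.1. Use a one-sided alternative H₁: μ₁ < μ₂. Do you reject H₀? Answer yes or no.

x̄₁=29.059, s₁=3.561, n₁=17
x̄₂=35.875, s₂=3.667, n₂=16
s_p² = [16·3.561² + 15·3.667²]/31 = 13.0546
SE = √(s_p²·(1/17+1/16)) = 1.2585
t = (29.059−35.875)/1.2585 = -5.4161
df = 31
p-value (one-sided, H₁ less) = 0.00000
At α=0.1: p < α → reject H₀

reject H₀: yes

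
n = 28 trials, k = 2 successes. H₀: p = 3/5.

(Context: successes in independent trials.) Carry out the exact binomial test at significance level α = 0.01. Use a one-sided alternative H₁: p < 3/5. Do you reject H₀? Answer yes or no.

Exact binomial: n=28, k=2, p₀=3/5=0.6000
P(X≤2) from Σ C(n,i)·p₀^i·(1−p₀)^(n−i)
p-value (one-sided, H₁ less) = 0.00000
At α=0.01: p < α → reject H₀

reject H₀: yes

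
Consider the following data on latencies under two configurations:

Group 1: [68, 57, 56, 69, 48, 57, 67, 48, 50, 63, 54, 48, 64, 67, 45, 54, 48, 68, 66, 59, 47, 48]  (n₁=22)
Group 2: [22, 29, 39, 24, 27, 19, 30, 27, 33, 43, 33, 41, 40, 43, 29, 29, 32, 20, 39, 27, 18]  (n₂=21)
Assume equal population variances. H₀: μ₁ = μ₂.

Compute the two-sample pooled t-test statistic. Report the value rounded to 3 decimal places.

test statistic = 10.579

x̄₁=56.864, s₁=8.374, n₁=22
x̄₂=30.667, s₂=7.838, n₂=21
s_p² = [21·8.374² + 20·7.838²]/41 = 65.8843
SE = √(s_p²·(1/22+1/21)) = 2.4763
t = (56.864−30.667)/2.4763 = 10.5791
df = 41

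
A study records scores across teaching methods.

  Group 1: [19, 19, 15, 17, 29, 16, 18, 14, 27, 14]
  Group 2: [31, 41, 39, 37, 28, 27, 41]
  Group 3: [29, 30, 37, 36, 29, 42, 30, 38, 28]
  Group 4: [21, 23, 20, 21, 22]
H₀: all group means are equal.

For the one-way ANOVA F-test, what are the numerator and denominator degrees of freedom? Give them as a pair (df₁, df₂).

k = 4 groups, N = 31 total
df = (k−1, N−k) = (4−1, 31−4) = (3, 27)

degrees of freedom = [3, 27]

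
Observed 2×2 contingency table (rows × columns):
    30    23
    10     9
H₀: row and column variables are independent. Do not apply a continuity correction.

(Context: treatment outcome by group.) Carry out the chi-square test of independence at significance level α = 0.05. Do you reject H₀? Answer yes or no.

Row totals [53, 19], col totals [40, 32], n=72
χ² = (30−29.44)²/29.44 + (23−23.56)²/23.56 + (10−10.56)²/10.56 + (9−8.44)²/8.44 = 0.0894
df = 1
p-value (upper-tail) = 0.76497
At α=0.05: p ≥ α → fail to reject H₀

reject H₀: no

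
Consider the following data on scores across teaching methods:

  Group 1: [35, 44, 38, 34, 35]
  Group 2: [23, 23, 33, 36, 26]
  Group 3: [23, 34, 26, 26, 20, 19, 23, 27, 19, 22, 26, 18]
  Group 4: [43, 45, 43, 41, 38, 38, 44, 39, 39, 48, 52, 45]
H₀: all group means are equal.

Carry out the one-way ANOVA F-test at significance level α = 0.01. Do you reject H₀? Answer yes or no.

Group means [37.20, 28.20, 23.58, 42.92], grand mean 33.088
SSB = Σnᵢ(x̄ᵢ−x̄)² = 2447.302; SSW = ΣΣ(x−x̄ᵢ)² = 637.433
MSB = 2447.302/3 = 815.7673; MSW = 637.433/30 = 21.2478
F = MSB/MSW = 38.3931
df = (3, 30)
p-value (upper-tail) = 0.00000
At α=0.01: p < α → reject H₀

reject H₀: yes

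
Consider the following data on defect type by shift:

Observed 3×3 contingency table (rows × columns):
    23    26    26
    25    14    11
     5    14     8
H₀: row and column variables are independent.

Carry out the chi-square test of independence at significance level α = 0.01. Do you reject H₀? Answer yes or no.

Row totals [75, 50, 27], col totals [53, 54, 45], n=152
χ² = (23−26.15)²/26.15 + (26−26.64)²/26.64 + (26−22.20)²/22.20 + (25−17.43)²/17.43 + (14−17.76)²/17.76 + (11−14.80)²/14.80 + (5−9.41)²/9.41 + (14−9.59)²/9.59 + (8−7.99)²/7.99 = 10.1972
df = 4
p-value (upper-tail) = 0.03723
At α=0.01: p ≥ α → fail to reject H₀

reject H₀: no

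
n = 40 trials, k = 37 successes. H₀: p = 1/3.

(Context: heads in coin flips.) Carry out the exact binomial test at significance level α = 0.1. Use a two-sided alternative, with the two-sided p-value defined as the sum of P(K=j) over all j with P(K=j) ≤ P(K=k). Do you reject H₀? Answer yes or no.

reject H₀: yes

Exact binomial: n=40, k=37, p₀=1/3=0.3333
P(X=j) = C(n,j)·p₀^j·(1−p₀)^(n−j); p = Σ P(X=j) over j with P(X=j) ≤ P(X=37)
p-value (two-sided) = 0.00000
At α=0.1: p < α → reject H₀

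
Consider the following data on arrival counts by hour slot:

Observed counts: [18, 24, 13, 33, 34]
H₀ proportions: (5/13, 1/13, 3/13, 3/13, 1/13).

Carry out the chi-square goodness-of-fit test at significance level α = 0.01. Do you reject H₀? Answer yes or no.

reject H₀: yes

n = 122; E_i = n·p_i = [46.92, 9.38, 28.15, 28.15, 9.38]
χ² = (18−46.92)²/46.92 + (24−9.38)²/9.38 + (13−28.15)²/28.15 + (33−28.15)²/28.15 + (34−9.38)²/9.38 = 114.1454
df = 4
p-value (upper-tail) = 0.00000
At α=0.01: p < α → reject H₀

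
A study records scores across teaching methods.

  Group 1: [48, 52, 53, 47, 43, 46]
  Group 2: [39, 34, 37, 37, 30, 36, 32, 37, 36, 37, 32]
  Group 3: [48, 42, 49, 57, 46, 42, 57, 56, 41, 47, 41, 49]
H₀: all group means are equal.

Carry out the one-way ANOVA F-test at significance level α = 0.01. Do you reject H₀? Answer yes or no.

reject H₀: yes

Group means [48.17, 35.18, 47.92], grand mean 43.138
SSB = Σnᵢ(x̄ᵢ−x̄)² = 1122.062; SSW = ΣΣ(x−x̄ᵢ)² = 551.386
MSB = 1122.062/2 = 561.0310; MSW = 551.386/26 = 21.2072
F = MSB/MSW = 26.4548
df = (2, 26)
p-value (upper-tail) = 0.00000
At α=0.01: p < α → reject H₀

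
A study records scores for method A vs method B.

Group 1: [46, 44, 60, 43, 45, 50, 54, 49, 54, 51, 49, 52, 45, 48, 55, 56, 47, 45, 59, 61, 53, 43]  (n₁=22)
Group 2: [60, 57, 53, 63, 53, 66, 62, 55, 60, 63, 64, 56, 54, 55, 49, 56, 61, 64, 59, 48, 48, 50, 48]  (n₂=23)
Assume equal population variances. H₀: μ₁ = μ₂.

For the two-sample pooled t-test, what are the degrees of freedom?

df = n₁ + n₂ − 2 = 22 + 23 − 2 = 43

degrees of freedom = 43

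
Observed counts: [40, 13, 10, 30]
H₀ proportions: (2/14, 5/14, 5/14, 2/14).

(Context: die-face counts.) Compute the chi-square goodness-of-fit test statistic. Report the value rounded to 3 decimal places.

test statistic = 103.271

n = 93; E_i = n·p_i = [13.29, 33.21, 33.21, 13.29]
χ² = (40−13.29)²/13.29 + (13−33.21)²/33.21 + (10−33.21)²/33.21 + (30−13.29)²/13.29 = 103.2710
df = 3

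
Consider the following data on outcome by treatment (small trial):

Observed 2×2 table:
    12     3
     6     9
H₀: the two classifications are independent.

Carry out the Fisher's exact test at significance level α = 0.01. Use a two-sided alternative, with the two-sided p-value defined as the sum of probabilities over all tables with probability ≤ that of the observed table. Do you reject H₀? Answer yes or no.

Margins: r₁=15, r₂=15, c₁=18, c₂=12, n=30
p_obs = C(15,12)·C(15,6)/C(30,18); sum pmf over tables with pmf ≤ p_obs
p-value (two-sided) = 0.06043
At α=0.01: p ≥ α → fail to reject H₀

reject H₀: no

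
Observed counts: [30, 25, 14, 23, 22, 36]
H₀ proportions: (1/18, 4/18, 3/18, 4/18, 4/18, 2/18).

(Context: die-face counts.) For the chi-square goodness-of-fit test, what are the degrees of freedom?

degrees of freedom = 5

df = k − 1 = 6 − 1 = 5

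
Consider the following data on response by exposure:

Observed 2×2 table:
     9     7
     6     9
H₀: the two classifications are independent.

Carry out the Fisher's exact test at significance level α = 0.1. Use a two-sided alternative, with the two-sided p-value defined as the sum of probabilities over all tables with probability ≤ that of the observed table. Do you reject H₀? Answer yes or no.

reject H₀: no

Margins: r₁=16, r₂=15, c₁=15, c₂=16, n=31
p_obs = C(16,9)·C(15,6)/C(31,15); sum pmf over tables with pmf ≤ p_obs
p-value (two-sided) = 0.47949
At α=0.1: p ≥ α → fail to reject H₀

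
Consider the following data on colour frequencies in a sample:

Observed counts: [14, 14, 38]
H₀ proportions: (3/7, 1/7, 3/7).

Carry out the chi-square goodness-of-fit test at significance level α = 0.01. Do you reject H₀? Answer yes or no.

reject H₀: yes

n = 66; E_i = n·p_i = [28.29, 9.43, 28.29]
χ² = (14−28.29)²/28.29 + (14−9.43)²/9.43 + (38−28.29)²/28.29 = 12.7677
df = 2
p-value (upper-tail) = 0.00169
At α=0.01: p < α → reject H₀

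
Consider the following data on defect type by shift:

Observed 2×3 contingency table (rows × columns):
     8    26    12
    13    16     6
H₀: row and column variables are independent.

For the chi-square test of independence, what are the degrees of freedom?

df = (r−1)(c−1) = (2−1)·(3−1) = 2

degrees of freedom = 2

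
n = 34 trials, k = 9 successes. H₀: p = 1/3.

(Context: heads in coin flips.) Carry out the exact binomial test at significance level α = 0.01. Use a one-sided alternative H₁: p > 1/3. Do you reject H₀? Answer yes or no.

reject H₀: no

Exact binomial: n=34, k=9, p₀=1/3=0.3333
P(X≥9) from Σ C(n,i)·p₀^i·(1−p₀)^(n−i)
p-value (one-sided, H₁ greater) = 0.84912
At α=0.01: p ≥ α → fail to reject H₀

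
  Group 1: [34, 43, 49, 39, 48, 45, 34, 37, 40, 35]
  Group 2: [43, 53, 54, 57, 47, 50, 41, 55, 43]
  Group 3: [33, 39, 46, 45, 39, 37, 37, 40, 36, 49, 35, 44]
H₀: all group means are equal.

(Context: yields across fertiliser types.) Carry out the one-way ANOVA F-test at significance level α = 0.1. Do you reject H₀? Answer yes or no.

reject H₀: yes

Group means [40.40, 49.22, 40.00], grand mean 42.806
SSB = Σnᵢ(x̄ᵢ−x̄)² = 522.883; SSW = ΣΣ(x−x̄ᵢ)² = 833.956
MSB = 522.883/2 = 261.4416; MSW = 833.956/28 = 29.7841
F = MSB/MSW = 8.7779
df = (2, 28)
p-value (upper-tail) = 0.00110
At α=0.1: p < α → reject H₀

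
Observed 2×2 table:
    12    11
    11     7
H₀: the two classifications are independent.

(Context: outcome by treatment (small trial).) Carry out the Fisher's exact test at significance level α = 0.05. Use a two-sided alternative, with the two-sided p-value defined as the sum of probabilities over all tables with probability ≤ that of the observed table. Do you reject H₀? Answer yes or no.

reject H₀: no

Margins: r₁=23, r₂=18, c₁=23, c₂=18, n=41
p_obs = C(23,12)·C(18,11)/C(41,23); sum pmf over tables with pmf ≤ p_obs
p-value (two-sided) = 0.75231
At α=0.05: p ≥ α → fail to reject H₀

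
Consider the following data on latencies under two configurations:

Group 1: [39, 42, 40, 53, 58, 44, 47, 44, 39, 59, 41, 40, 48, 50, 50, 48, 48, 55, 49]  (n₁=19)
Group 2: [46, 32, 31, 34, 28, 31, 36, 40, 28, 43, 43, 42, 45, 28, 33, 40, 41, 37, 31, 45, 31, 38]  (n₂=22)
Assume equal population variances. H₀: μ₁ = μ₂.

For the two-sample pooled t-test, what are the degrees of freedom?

degrees of freedom = 39

df = n₁ + n₂ − 2 = 19 + 22 − 2 = 39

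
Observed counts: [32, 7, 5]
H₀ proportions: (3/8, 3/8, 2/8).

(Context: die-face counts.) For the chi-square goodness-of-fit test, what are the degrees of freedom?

df = k − 1 = 3 − 1 = 2

degrees of freedom = 2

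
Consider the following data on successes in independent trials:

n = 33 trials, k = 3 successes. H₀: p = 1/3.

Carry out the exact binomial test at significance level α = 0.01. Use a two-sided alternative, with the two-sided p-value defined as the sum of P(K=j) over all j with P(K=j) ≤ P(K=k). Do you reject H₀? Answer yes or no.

Exact binomial: n=33, k=3, p₀=1/3=0.3333
P(X=j) = C(n,j)·p₀^j·(1−p₀)^(n−j); p = Σ P(X=j) over j with P(X=j) ≤ P(X=3)
p-value (two-sided) = 0.00248
At α=0.01: p < α → reject H₀

reject H₀: yes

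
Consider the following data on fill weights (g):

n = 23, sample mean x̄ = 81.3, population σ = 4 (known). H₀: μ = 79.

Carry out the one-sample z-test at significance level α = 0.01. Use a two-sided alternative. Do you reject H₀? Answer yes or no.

reject H₀: yes

SE = σ/√n = 4/√23 = 0.8341
z = (x̄−μ₀)/SE = (81.3−79)/0.8341 = 2.7576
p-value (two-sided) = 0.00582
At α=0.01: p < α → reject H₀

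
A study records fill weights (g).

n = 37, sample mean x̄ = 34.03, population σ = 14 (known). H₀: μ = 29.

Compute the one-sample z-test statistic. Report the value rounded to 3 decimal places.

SE = σ/√n = 14/√37 = 2.3016
z = (x̄−μ₀)/SE = (34.03−29)/2.3016 = 2.1854

test statistic = 2.185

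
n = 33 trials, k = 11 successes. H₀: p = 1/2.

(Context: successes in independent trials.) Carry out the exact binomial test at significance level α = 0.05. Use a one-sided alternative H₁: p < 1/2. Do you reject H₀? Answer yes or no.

reject H₀: yes

Exact binomial: n=33, k=11, p₀=1/2=0.5000
P(X≤11) from Σ C(n,i)·p₀^i·(1−p₀)^(n−i)
p-value (one-sided, H₁ less) = 0.04007
At α=0.05: p < α → reject H₀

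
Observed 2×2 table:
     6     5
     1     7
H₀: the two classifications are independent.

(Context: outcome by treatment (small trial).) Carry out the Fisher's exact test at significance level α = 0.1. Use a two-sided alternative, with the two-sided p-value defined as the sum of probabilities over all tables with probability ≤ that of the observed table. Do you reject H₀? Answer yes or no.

reject H₀: no

Margins: r₁=11, r₂=8, c₁=7, c₂=12, n=19
p_obs = C(11,6)·C(8,1)/C(19,7); sum pmf over tables with pmf ≤ p_obs
p-value (two-sided) = 0.14730
At α=0.1: p ≥ α → fail to reject H₀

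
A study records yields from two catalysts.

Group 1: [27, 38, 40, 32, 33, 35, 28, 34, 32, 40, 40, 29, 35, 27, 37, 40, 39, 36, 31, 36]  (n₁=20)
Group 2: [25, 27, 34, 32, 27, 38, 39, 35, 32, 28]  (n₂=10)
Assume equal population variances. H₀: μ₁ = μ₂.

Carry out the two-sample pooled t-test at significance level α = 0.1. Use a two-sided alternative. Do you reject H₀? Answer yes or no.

x̄₁=34.450, s₁=4.454, n₁=20
x̄₂=31.700, s₂=4.855, n₂=10
s_p² = [19·4.454² + 9·4.855²]/28 = 21.0375
SE = √(s_p²·(1/20+1/10)) = 1.7764
t = (34.450−31.700)/1.7764 = 1.5481
df = 28
p-value (two-sided) = 0.13284
At α=0.1: p ≥ α → fail to reject H₀

reject H₀: no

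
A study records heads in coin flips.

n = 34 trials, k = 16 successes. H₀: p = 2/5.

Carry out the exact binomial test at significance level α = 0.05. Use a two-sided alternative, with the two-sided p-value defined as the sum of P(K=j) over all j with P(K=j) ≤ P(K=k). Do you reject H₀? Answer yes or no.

Exact binomial: n=34, k=16, p₀=2/5=0.4000
P(X=j) = C(n,j)·p₀^j·(1−p₀)^(n−j); p = Σ P(X=j) over j with P(X=j) ≤ P(X=16)
p-value (two-sided) = 0.48425
At α=0.05: p ≥ α → fail to reject H₀

reject H₀: no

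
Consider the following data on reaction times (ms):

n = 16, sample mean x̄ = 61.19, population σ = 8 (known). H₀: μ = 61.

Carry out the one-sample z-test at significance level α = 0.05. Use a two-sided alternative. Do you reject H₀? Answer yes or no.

SE = σ/√n = 8/√16 = 2.0000
z = (x̄−μ₀)/SE = (61.19−61)/2.0000 = 0.0950
p-value (two-sided) = 0.92431
At α=0.05: p ≥ α → fail to reject H₀

reject H₀: no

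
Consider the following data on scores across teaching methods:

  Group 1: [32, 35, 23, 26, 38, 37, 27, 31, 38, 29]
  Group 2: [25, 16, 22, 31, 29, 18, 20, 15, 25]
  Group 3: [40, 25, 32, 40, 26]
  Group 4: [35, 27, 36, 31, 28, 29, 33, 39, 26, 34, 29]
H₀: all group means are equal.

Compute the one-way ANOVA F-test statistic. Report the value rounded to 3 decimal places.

Group means [31.60, 22.33, 32.60, 31.55], grand mean 29.343
SSB = Σnᵢ(x̄ᵢ−x̄)² = 599.558; SSW = ΣΣ(x−x̄ᵢ)² = 892.327
MSB = 599.558/3 = 199.8528; MSW = 892.327/31 = 28.7848
F = MSB/MSW = 6.9430
df = (3, 31)

test statistic = 6.943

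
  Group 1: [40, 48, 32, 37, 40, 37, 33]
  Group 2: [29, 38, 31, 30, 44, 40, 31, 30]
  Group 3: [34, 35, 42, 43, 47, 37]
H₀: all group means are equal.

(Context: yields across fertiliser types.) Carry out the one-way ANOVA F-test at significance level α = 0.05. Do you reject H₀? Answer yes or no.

reject H₀: no

Group means [38.14, 34.12, 39.67], grand mean 37.048
SSB = Σnᵢ(x̄ᵢ−x̄)² = 117.887; SSW = ΣΣ(x−x̄ᵢ)² = 529.065
MSB = 117.887/2 = 58.9435; MSW = 529.065/18 = 29.3925
F = MSB/MSW = 2.0054
df = (2, 18)
p-value (upper-tail) = 0.16358
At α=0.05: p ≥ α → fail to reject H₀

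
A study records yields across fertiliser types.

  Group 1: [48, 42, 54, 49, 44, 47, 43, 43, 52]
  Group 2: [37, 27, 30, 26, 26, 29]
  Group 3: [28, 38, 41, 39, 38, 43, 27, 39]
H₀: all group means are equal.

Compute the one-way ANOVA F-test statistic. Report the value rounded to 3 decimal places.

Group means [46.89, 29.17, 36.62], grand mean 38.696
SSB = Σnᵢ(x̄ᵢ−x̄)² = 1183.272; SSW = ΣΣ(x−x̄ᵢ)² = 473.597
MSB = 1183.272/2 = 591.6362; MSW = 473.597/20 = 23.6799
F = MSB/MSW = 24.9848
df = (2, 20)

test statistic = 24.985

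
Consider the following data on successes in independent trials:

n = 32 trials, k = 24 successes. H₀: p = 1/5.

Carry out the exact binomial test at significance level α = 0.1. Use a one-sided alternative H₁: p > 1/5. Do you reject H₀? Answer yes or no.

reject H₀: yes

Exact binomial: n=32, k=24, p₀=1/5=0.2000
P(X≥24) from Σ C(n,i)·p₀^i·(1−p₀)^(n−i)
p-value (one-sided, H₁ greater) = 0.00000
At α=0.1: p < α → reject H₀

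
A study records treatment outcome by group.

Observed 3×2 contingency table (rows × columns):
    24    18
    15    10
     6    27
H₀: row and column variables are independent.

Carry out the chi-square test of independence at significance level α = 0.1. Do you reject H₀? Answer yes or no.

reject H₀: yes

Row totals [42, 25, 33], col totals [45, 55], n=100
χ² = (24−18.90)²/18.90 + (18−23.10)²/23.10 + (15−11.25)²/11.25 + (10−13.75)²/13.75 + (6−14.85)²/14.85 + (27−18.15)²/18.15 = 14.3644
df = 2
p-value (upper-tail) = 0.00076
At α=0.1: p < α → reject H₀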